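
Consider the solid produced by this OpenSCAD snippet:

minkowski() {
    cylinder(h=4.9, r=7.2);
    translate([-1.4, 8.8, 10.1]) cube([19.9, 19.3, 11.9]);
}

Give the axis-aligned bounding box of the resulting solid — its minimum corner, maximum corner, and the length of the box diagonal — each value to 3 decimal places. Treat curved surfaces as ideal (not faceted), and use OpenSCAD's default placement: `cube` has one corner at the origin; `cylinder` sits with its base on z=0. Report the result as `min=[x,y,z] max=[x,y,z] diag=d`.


min=[-8.600,1.600,10.100] max=[25.700,35.300,26.900] diag=50.935

A = translate([-1.4, 8.8, 10.1]) cube([19.9, 19.3, 11.9]) → bbox [-1.4,8.8,10.1] .. [18.5,28.1,22]
B = cylinder(h=4.9, r=7.2) → bbox [-7.2,-7.2,0] .. [7.2,7.2,4.9]
lo = A.lo+B.lo = [-1.4-7.2, 8.8-7.2, 10.1+0] = [-8.600,1.600,10.100]
hi = A.hi+B.hi = [18.5+7.2, 28.1+7.2, 22+4.9] = [25.700,35.300,26.900]
diag = √(34.3²+33.7²+16.8²) = √2594.42 = 50.935


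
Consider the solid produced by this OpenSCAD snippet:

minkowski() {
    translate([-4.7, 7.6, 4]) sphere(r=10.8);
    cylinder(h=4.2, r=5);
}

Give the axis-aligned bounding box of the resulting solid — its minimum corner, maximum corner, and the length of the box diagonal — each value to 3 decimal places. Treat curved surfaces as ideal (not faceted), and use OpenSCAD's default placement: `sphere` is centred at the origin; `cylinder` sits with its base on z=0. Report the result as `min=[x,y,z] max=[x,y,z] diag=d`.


A = translate([-4.7, 7.6, 4]) sphere(r=10.8) → bbox [-15.5,-3.2,-6.8] .. [6.1,18.4,14.8]
B = cylinder(h=4.2, r=5) → bbox [-5,-5,0] .. [5,5,4.2]
lo = A.lo+B.lo = [-15.5-5, -3.2-5, -6.8+0] = [-20.500,-8.200,-6.800]
hi = A.hi+B.hi = [6.1+5, 18.4+5, 14.8+4.2] = [11.100,23.400,19.000]
diag = √(31.6²+31.6²+25.8²) = √2662.76 = 51.602

min=[-20.500,-8.200,-6.800] max=[11.100,23.400,19.000] diag=51.602


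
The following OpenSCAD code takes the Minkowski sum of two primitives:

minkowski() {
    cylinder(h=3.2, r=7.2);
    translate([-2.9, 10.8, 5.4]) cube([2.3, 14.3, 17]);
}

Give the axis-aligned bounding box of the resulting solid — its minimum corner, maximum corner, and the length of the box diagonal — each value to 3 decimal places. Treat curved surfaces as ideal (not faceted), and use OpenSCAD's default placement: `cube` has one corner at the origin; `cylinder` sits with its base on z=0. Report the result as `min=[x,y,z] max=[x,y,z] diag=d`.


A = translate([-2.9, 10.8, 5.4]) cube([2.3, 14.3, 17]) → bbox [-2.9,10.8,5.4] .. [-0.6,25.1,22.4]
B = cylinder(h=3.2, r=7.2) → bbox [-7.2,-7.2,0] .. [7.2,7.2,3.2]
lo = A.lo+B.lo = [-2.9-7.2, 10.8-7.2, 5.4+0] = [-10.100,3.600,5.400]
hi = A.hi+B.hi = [-0.6+7.2, 25.1+7.2, 22.4+3.2] = [6.600,32.300,25.600]
diag = √(16.7²+28.7²+20.2²) = √1510.62 = 38.867

min=[-10.100,3.600,5.400] max=[6.600,32.300,25.600] diag=38.867


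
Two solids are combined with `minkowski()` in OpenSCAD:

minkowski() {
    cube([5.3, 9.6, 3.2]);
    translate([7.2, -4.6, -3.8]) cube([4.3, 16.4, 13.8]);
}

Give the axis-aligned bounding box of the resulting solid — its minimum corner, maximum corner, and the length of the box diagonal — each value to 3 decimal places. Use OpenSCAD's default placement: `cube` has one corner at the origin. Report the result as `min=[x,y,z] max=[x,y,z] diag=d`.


min=[7.200,-4.600,-3.800] max=[16.800,21.400,13.200] diag=32.514

A = translate([7.2, -4.6, -3.8]) cube([4.3, 16.4, 13.8]) → bbox [7.2,-4.6,-3.8] .. [11.5,11.8,10]
B = cube([5.3, 9.6, 3.2]) → bbox [0,0,0] .. [5.3,9.6,3.2]
lo = A.lo+B.lo = [7.2+0, -4.6+0, -3.8+0] = [7.200,-4.600,-3.800]
hi = A.hi+B.hi = [11.5+5.3, 11.8+9.6, 10+3.2] = [16.800,21.400,13.200]
diag = √(9.6²+26²+17²) = √1057.16 = 32.514


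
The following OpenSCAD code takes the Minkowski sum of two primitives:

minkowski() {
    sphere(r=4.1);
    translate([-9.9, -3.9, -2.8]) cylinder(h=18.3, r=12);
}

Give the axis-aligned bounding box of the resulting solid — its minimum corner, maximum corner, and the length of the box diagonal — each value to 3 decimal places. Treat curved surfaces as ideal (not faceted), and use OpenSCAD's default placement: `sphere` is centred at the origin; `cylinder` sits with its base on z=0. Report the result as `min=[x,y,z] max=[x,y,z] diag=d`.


A = translate([-9.9, -3.9, -2.8]) cylinder(h=18.3, r=12) → bbox [-21.9,-15.9,-2.8] .. [2.1,8.1,15.5]
B = sphere(r=4.1) → bbox [-4.1,-4.1,-4.1] .. [4.1,4.1,4.1]
lo = A.lo+B.lo = [-21.9-4.1, -15.9-4.1, -2.8-4.1] = [-26.000,-20.000,-6.900]
hi = A.hi+B.hi = [2.1+4.1, 8.1+4.1, 15.5+4.1] = [6.200,12.200,19.600]
diag = √(32.2²+32.2²+26.5²) = √2775.93 = 52.687

min=[-26.000,-20.000,-6.900] max=[6.200,12.200,19.600] diag=52.687


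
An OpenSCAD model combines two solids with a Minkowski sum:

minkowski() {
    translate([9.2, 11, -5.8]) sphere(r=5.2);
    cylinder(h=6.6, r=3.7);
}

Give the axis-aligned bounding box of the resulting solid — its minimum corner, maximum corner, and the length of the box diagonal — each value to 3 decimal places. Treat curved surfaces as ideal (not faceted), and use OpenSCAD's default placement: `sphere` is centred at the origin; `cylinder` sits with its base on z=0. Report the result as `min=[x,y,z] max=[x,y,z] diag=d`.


A = translate([9.2, 11, -5.8]) sphere(r=5.2) → bbox [4,5.8,-11] .. [14.4,16.2,-0.6]
B = cylinder(h=6.6, r=3.7) → bbox [-3.7,-3.7,0] .. [3.7,3.7,6.6]
lo = A.lo+B.lo = [4-3.7, 5.8-3.7, -11+0] = [0.300,2.100,-11.000]
hi = A.hi+B.hi = [14.4+3.7, 16.2+3.7, -0.6+6.6] = [18.100,19.900,6.000]
diag = √(17.8²+17.8²+17²) = √922.68 = 30.376

min=[0.300,2.100,-11.000] max=[18.100,19.900,6.000] diag=30.376


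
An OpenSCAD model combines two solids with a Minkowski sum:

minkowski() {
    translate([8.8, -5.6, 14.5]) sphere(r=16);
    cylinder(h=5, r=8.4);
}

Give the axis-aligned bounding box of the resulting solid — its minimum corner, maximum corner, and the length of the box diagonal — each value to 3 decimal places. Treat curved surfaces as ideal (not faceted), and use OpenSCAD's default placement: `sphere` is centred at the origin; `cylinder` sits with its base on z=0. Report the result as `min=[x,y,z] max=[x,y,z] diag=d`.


A = translate([8.8, -5.6, 14.5]) sphere(r=16) → bbox [-7.2,-21.6,-1.5] .. [24.8,10.4,30.5]
B = cylinder(h=5, r=8.4) → bbox [-8.4,-8.4,0] .. [8.4,8.4,5]
lo = A.lo+B.lo = [-7.2-8.4, -21.6-8.4, -1.5+0] = [-15.600,-30.000,-1.500]
hi = A.hi+B.hi = [24.8+8.4, 10.4+8.4, 30.5+5] = [33.200,18.800,35.500]
diag = √(48.8²+48.8²+37²) = √6131.88 = 78.306

min=[-15.600,-30.000,-1.500] max=[33.200,18.800,35.500] diag=78.306


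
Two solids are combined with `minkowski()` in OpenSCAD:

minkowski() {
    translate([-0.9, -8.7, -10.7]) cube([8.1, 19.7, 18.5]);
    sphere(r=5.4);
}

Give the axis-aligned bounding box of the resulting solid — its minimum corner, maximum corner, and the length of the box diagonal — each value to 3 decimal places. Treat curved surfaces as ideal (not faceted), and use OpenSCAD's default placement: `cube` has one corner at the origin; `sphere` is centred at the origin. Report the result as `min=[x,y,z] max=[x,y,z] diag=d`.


min=[-6.300,-14.100,-16.100] max=[12.600,16.400,13.200] diag=46.324

A = translate([-0.9, -8.7, -10.7]) cube([8.1, 19.7, 18.5]) → bbox [-0.9,-8.7,-10.7] .. [7.2,11,7.8]
B = sphere(r=5.4) → bbox [-5.4,-5.4,-5.4] .. [5.4,5.4,5.4]
lo = A.lo+B.lo = [-0.9-5.4, -8.7-5.4, -10.7-5.4] = [-6.300,-14.100,-16.100]
hi = A.hi+B.hi = [7.2+5.4, 11+5.4, 7.8+5.4] = [12.600,16.400,13.200]
diag = √(18.9²+30.5²+29.3²) = √2145.95 = 46.324


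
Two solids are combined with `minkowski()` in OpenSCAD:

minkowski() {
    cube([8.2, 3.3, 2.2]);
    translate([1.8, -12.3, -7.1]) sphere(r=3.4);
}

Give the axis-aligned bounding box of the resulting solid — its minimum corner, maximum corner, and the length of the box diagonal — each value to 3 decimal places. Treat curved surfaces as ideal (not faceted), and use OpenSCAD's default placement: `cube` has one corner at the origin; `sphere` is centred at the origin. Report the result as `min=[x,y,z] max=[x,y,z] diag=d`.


min=[-1.600,-15.700,-10.500] max=[13.400,-5.600,-1.500] diag=20.199

A = translate([1.8, -12.3, -7.1]) sphere(r=3.4) → bbox [-1.6,-15.7,-10.5] .. [5.2,-8.9,-3.7]
B = cube([8.2, 3.3, 2.2]) → bbox [0,0,0] .. [8.2,3.3,2.2]
lo = A.lo+B.lo = [-1.6+0, -15.7+0, -10.5+0] = [-1.600,-15.700,-10.500]
hi = A.hi+B.hi = [5.2+8.2, -8.9+3.3, -3.7+2.2] = [13.400,-5.600,-1.500]
diag = √(15²+10.1²+9²) = √408.01 = 20.199


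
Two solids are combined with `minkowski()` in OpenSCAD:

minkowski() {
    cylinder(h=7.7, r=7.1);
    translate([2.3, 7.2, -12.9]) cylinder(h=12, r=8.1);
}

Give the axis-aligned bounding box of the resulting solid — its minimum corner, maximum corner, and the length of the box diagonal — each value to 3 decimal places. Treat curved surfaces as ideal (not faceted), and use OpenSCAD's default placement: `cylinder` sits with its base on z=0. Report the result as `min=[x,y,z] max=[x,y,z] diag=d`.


A = translate([2.3, 7.2, -12.9]) cylinder(h=12, r=8.1) → bbox [-5.8,-0.9,-12.9] .. [10.4,15.3,-0.9]
B = cylinder(h=7.7, r=7.1) → bbox [-7.1,-7.1,0] .. [7.1,7.1,7.7]
lo = A.lo+B.lo = [-5.8-7.1, -0.9-7.1, -12.9+0] = [-12.900,-8.000,-12.900]
hi = A.hi+B.hi = [10.4+7.1, 15.3+7.1, -0.9+7.7] = [17.500,22.400,6.800]
diag = √(30.4²+30.4²+19.7²) = √2236.41 = 47.291

min=[-12.900,-8.000,-12.900] max=[17.500,22.400,6.800] diag=47.291


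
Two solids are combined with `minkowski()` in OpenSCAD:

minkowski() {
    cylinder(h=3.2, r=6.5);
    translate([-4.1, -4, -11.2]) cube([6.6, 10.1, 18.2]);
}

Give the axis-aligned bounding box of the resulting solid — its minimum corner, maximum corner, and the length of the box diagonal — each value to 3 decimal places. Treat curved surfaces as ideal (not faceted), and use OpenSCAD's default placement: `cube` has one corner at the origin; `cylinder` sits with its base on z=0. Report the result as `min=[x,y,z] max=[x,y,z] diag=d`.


min=[-10.600,-10.500,-11.200] max=[9.000,12.600,10.200] diag=37.091

A = translate([-4.1, -4, -11.2]) cube([6.6, 10.1, 18.2]) → bbox [-4.1,-4,-11.2] .. [2.5,6.1,7]
B = cylinder(h=3.2, r=6.5) → bbox [-6.5,-6.5,0] .. [6.5,6.5,3.2]
lo = A.lo+B.lo = [-4.1-6.5, -4-6.5, -11.2+0] = [-10.600,-10.500,-11.200]
hi = A.hi+B.hi = [2.5+6.5, 6.1+6.5, 7+3.2] = [9.000,12.600,10.200]
diag = √(19.6²+23.1²+21.4²) = √1375.73 = 37.091


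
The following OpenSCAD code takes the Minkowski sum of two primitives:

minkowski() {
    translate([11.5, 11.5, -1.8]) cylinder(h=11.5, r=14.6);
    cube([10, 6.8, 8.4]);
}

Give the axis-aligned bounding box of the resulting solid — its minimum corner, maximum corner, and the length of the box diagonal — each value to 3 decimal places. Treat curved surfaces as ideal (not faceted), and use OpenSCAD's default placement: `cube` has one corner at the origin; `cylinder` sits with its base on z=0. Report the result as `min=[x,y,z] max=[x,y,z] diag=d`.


A = translate([11.5, 11.5, -1.8]) cylinder(h=11.5, r=14.6) → bbox [-3.1,-3.1,-1.8] .. [26.1,26.1,9.7]
B = cube([10, 6.8, 8.4]) → bbox [0,0,0] .. [10,6.8,8.4]
lo = A.lo+B.lo = [-3.1+0, -3.1+0, -1.8+0] = [-3.100,-3.100,-1.800]
hi = A.hi+B.hi = [26.1+10, 26.1+6.8, 9.7+8.4] = [36.100,32.900,18.100]
diag = √(39.2²+36²+19.9²) = √3228.65 = 56.821

min=[-3.100,-3.100,-1.800] max=[36.100,32.900,18.100] diag=56.821


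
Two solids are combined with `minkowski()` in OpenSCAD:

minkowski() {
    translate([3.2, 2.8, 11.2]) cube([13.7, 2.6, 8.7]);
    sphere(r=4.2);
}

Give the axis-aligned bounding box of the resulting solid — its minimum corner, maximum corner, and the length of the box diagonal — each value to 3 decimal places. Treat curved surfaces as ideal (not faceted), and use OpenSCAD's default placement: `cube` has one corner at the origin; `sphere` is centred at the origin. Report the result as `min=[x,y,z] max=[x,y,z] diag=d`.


min=[-1.000,-1.400,7.000] max=[21.100,9.600,24.100] diag=30.030

A = translate([3.2, 2.8, 11.2]) cube([13.7, 2.6, 8.7]) → bbox [3.2,2.8,11.2] .. [16.9,5.4,19.9]
B = sphere(r=4.2) → bbox [-4.2,-4.2,-4.2] .. [4.2,4.2,4.2]
lo = A.lo+B.lo = [3.2-4.2, 2.8-4.2, 11.2-4.2] = [-1.000,-1.400,7.000]
hi = A.hi+B.hi = [16.9+4.2, 5.4+4.2, 19.9+4.2] = [21.100,9.600,24.100]
diag = √(22.1²+11²+17.1²) = √901.82 = 30.030


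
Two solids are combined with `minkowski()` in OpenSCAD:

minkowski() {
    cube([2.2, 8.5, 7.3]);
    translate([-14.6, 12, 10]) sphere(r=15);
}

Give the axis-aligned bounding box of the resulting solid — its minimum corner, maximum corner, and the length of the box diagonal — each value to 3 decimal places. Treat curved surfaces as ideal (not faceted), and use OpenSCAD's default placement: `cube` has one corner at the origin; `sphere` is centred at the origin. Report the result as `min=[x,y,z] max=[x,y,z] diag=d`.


min=[-29.600,-3.000,-5.000] max=[2.600,35.500,32.300] diag=62.533

A = translate([-14.6, 12, 10]) sphere(r=15) → bbox [-29.6,-3,-5] .. [0.4,27,25]
B = cube([2.2, 8.5, 7.3]) → bbox [0,0,0] .. [2.2,8.5,7.3]
lo = A.lo+B.lo = [-29.6+0, -3+0, -5+0] = [-29.600,-3.000,-5.000]
hi = A.hi+B.hi = [0.4+2.2, 27+8.5, 25+7.3] = [2.600,35.500,32.300]
diag = √(32.2²+38.5²+37.3²) = √3910.38 = 62.533


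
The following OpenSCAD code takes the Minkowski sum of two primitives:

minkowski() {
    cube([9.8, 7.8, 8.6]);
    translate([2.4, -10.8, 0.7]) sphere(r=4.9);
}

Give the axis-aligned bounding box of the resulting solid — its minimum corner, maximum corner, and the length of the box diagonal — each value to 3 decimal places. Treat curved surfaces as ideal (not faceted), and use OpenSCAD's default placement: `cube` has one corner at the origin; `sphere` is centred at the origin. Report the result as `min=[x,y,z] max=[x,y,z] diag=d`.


A = translate([2.4, -10.8, 0.7]) sphere(r=4.9) → bbox [-2.5,-15.7,-4.2] .. [7.3,-5.9,5.6]
B = cube([9.8, 7.8, 8.6]) → bbox [0,0,0] .. [9.8,7.8,8.6]
lo = A.lo+B.lo = [-2.5+0, -15.7+0, -4.2+0] = [-2.500,-15.700,-4.200]
hi = A.hi+B.hi = [7.3+9.8, -5.9+7.8, 5.6+8.6] = [17.100,1.900,14.200]
diag = √(19.6²+17.6²+18.4²) = √1032.48 = 32.132

min=[-2.500,-15.700,-4.200] max=[17.100,1.900,14.200] diag=32.132


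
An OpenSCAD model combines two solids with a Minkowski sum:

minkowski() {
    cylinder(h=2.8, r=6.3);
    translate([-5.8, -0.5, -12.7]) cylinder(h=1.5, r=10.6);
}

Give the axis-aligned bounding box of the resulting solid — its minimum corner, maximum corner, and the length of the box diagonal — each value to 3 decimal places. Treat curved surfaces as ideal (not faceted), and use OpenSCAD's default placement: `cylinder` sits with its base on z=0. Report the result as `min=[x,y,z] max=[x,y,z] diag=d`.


min=[-22.700,-17.400,-12.700] max=[11.100,16.400,-8.400] diag=47.993

A = translate([-5.8, -0.5, -12.7]) cylinder(h=1.5, r=10.6) → bbox [-16.4,-11.1,-12.7] .. [4.8,10.1,-11.2]
B = cylinder(h=2.8, r=6.3) → bbox [-6.3,-6.3,0] .. [6.3,6.3,2.8]
lo = A.lo+B.lo = [-16.4-6.3, -11.1-6.3, -12.7+0] = [-22.700,-17.400,-12.700]
hi = A.hi+B.hi = [4.8+6.3, 10.1+6.3, -11.2+2.8] = [11.100,16.400,-8.400]
diag = √(33.8²+33.8²+4.3²) = √2303.37 = 47.993


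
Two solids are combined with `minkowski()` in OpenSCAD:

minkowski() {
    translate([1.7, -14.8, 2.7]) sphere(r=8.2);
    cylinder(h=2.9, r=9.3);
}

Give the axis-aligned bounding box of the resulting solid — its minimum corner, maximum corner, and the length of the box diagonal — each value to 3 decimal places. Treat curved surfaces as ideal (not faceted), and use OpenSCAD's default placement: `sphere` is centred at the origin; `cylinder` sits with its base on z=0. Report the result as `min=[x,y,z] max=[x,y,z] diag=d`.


min=[-15.800,-32.300,-5.500] max=[19.200,2.700,13.800] diag=53.127

A = translate([1.7, -14.8, 2.7]) sphere(r=8.2) → bbox [-6.5,-23,-5.5] .. [9.9,-6.6,10.9]
B = cylinder(h=2.9, r=9.3) → bbox [-9.3,-9.3,0] .. [9.3,9.3,2.9]
lo = A.lo+B.lo = [-6.5-9.3, -23-9.3, -5.5+0] = [-15.800,-32.300,-5.500]
hi = A.hi+B.hi = [9.9+9.3, -6.6+9.3, 10.9+2.9] = [19.200,2.700,13.800]
diag = √(35²+35²+19.3²) = √2822.49 = 53.127


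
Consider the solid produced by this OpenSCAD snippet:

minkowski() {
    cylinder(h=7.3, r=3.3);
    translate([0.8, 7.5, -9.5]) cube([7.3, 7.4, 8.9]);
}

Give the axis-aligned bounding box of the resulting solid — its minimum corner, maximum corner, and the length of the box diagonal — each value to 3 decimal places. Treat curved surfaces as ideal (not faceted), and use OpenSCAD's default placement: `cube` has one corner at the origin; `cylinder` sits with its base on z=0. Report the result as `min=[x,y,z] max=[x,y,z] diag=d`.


A = translate([0.8, 7.5, -9.5]) cube([7.3, 7.4, 8.9]) → bbox [0.8,7.5,-9.5] .. [8.1,14.9,-0.6]
B = cylinder(h=7.3, r=3.3) → bbox [-3.3,-3.3,0] .. [3.3,3.3,7.3]
lo = A.lo+B.lo = [0.8-3.3, 7.5-3.3, -9.5+0] = [-2.500,4.200,-9.500]
hi = A.hi+B.hi = [8.1+3.3, 14.9+3.3, -0.6+7.3] = [11.400,18.200,6.700]
diag = √(13.9²+14²+16.2²) = √651.65 = 25.527

min=[-2.500,4.200,-9.500] max=[11.400,18.200,6.700] diag=25.527


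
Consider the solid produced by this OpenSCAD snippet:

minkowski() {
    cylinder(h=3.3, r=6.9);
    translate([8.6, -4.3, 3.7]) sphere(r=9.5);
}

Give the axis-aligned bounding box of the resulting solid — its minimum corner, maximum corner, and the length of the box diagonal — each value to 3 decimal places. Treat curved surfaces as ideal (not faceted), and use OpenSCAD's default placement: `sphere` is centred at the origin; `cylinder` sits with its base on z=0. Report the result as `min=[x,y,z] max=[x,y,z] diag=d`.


A = translate([8.6, -4.3, 3.7]) sphere(r=9.5) → bbox [-0.9,-13.8,-5.8] .. [18.1,5.2,13.2]
B = cylinder(h=3.3, r=6.9) → bbox [-6.9,-6.9,0] .. [6.9,6.9,3.3]
lo = A.lo+B.lo = [-0.9-6.9, -13.8-6.9, -5.8+0] = [-7.800,-20.700,-5.800]
hi = A.hi+B.hi = [18.1+6.9, 5.2+6.9, 13.2+3.3] = [25.000,12.100,16.500]
diag = √(32.8²+32.8²+22.3²) = √2648.97 = 51.468

min=[-7.800,-20.700,-5.800] max=[25.000,12.100,16.500] diag=51.468


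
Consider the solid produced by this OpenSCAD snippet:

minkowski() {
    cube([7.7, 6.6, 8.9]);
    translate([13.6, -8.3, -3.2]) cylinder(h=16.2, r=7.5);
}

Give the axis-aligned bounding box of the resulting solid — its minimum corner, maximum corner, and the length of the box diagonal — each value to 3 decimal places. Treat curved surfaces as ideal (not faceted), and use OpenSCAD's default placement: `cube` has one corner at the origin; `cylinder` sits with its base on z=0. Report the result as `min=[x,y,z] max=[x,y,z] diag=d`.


min=[6.100,-15.800,-3.200] max=[28.800,5.800,21.900] diag=40.148

A = translate([13.6, -8.3, -3.2]) cylinder(h=16.2, r=7.5) → bbox [6.1,-15.8,-3.2] .. [21.1,-0.8,13]
B = cube([7.7, 6.6, 8.9]) → bbox [0,0,0] .. [7.7,6.6,8.9]
lo = A.lo+B.lo = [6.1+0, -15.8+0, -3.2+0] = [6.100,-15.800,-3.200]
hi = A.hi+B.hi = [21.1+7.7, -0.8+6.6, 13+8.9] = [28.800,5.800,21.900]
diag = √(22.7²+21.6²+25.1²) = √1611.86 = 40.148


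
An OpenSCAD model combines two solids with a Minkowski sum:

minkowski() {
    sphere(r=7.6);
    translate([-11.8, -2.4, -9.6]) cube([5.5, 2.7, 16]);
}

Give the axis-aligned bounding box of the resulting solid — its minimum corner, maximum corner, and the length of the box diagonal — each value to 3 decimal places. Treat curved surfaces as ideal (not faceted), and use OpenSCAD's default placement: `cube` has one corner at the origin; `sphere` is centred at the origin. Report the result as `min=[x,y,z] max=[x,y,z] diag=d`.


min=[-19.400,-10.000,-17.200] max=[1.300,7.900,14.000] diag=41.501

A = translate([-11.8, -2.4, -9.6]) cube([5.5, 2.7, 16]) → bbox [-11.8,-2.4,-9.6] .. [-6.3,0.3,6.4]
B = sphere(r=7.6) → bbox [-7.6,-7.6,-7.6] .. [7.6,7.6,7.6]
lo = A.lo+B.lo = [-11.8-7.6, -2.4-7.6, -9.6-7.6] = [-19.400,-10.000,-17.200]
hi = A.hi+B.hi = [-6.3+7.6, 0.3+7.6, 6.4+7.6] = [1.300,7.900,14.000]
diag = √(20.7²+17.9²+31.2²) = √1722.34 = 41.501


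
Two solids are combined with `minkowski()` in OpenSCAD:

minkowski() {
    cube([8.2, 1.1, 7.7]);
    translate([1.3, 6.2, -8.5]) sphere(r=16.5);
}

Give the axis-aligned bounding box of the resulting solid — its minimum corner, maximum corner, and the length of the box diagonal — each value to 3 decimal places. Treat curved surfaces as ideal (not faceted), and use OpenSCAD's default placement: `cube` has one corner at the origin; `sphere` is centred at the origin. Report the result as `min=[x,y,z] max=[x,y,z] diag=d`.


A = translate([1.3, 6.2, -8.5]) sphere(r=16.5) → bbox [-15.2,-10.3,-25] .. [17.8,22.7,8]
B = cube([8.2, 1.1, 7.7]) → bbox [0,0,0] .. [8.2,1.1,7.7]
lo = A.lo+B.lo = [-15.2+0, -10.3+0, -25+0] = [-15.200,-10.300,-25.000]
hi = A.hi+B.hi = [17.8+8.2, 22.7+1.1, 8+7.7] = [26.000,23.800,15.700]
diag = √(41.2²+34.1²+40.7²) = √4516.74 = 67.207

min=[-15.200,-10.300,-25.000] max=[26.000,23.800,15.700] diag=67.207


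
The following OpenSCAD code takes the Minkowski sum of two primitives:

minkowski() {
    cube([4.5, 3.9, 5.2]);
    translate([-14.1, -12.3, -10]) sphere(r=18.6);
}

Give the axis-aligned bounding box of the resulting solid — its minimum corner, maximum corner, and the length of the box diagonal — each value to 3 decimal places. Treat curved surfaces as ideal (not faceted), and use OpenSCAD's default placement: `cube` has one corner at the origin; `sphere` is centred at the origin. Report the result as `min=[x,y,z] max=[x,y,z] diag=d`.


A = translate([-14.1, -12.3, -10]) sphere(r=18.6) → bbox [-32.7,-30.9,-28.6] .. [4.5,6.3,8.6]
B = cube([4.5, 3.9, 5.2]) → bbox [0,0,0] .. [4.5,3.9,5.2]
lo = A.lo+B.lo = [-32.7+0, -30.9+0, -28.6+0] = [-32.700,-30.900,-28.600]
hi = A.hi+B.hi = [4.5+4.5, 6.3+3.9, 8.6+5.2] = [9.000,10.200,13.800]
diag = √(41.7²+41.1²+42.4²) = √5225.86 = 72.290

min=[-32.700,-30.900,-28.600] max=[9.000,10.200,13.800] diag=72.290


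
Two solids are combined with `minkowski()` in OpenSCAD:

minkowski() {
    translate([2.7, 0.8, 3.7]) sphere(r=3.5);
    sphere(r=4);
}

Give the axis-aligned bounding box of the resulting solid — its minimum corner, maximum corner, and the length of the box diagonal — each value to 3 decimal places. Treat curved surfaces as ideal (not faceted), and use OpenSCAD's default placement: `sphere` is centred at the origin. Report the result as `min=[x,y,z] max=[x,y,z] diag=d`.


A = translate([2.7, 0.8, 3.7]) sphere(r=3.5) → bbox [-0.8,-2.7,0.2] .. [6.2,4.3,7.2]
B = sphere(r=4) → bbox [-4,-4,-4] .. [4,4,4]
lo = A.lo+B.lo = [-0.8-4, -2.7-4, 0.2-4] = [-4.800,-6.700,-3.800]
hi = A.hi+B.hi = [6.2+4, 4.3+4, 7.2+4] = [10.200,8.300,11.200]
diag = √(15²+15²+15²) = √675 = 25.981

min=[-4.800,-6.700,-3.800] max=[10.200,8.300,11.200] diag=25.981


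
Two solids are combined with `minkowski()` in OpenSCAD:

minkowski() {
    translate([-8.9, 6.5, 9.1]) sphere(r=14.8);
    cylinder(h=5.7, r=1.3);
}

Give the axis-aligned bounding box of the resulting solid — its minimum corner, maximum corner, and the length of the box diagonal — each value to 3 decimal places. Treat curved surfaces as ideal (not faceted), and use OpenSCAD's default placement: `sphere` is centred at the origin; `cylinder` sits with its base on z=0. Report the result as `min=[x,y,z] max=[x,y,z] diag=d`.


min=[-25.000,-9.600,-5.700] max=[7.200,22.600,29.600] diag=57.617

A = translate([-8.9, 6.5, 9.1]) sphere(r=14.8) → bbox [-23.7,-8.3,-5.7] .. [5.9,21.3,23.9]
B = cylinder(h=5.7, r=1.3) → bbox [-1.3,-1.3,0] .. [1.3,1.3,5.7]
lo = A.lo+B.lo = [-23.7-1.3, -8.3-1.3, -5.7+0] = [-25.000,-9.600,-5.700]
hi = A.hi+B.hi = [5.9+1.3, 21.3+1.3, 23.9+5.7] = [7.200,22.600,29.600]
diag = √(32.2²+32.2²+35.3²) = √3319.77 = 57.617


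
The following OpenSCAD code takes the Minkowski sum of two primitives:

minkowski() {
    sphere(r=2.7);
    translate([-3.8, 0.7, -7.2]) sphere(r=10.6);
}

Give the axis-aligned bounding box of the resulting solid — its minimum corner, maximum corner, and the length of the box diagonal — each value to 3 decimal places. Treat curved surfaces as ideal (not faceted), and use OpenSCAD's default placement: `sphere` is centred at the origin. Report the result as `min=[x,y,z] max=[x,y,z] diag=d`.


A = translate([-3.8, 0.7, -7.2]) sphere(r=10.6) → bbox [-14.4,-9.9,-17.8] .. [6.8,11.3,3.4]
B = sphere(r=2.7) → bbox [-2.7,-2.7,-2.7] .. [2.7,2.7,2.7]
lo = A.lo+B.lo = [-14.4-2.7, -9.9-2.7, -17.8-2.7] = [-17.100,-12.600,-20.500]
hi = A.hi+B.hi = [6.8+2.7, 11.3+2.7, 3.4+2.7] = [9.500,14.000,6.100]
diag = √(26.6²+26.6²+26.6²) = √2122.68 = 46.073

min=[-17.100,-12.600,-20.500] max=[9.500,14.000,6.100] diag=46.073


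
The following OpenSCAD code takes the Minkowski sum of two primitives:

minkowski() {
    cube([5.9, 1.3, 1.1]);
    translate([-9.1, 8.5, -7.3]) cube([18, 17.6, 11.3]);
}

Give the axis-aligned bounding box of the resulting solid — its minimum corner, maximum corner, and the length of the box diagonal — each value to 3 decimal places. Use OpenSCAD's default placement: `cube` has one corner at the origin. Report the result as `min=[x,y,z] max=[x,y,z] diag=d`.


A = translate([-9.1, 8.5, -7.3]) cube([18, 17.6, 11.3]) → bbox [-9.1,8.5,-7.3] .. [8.9,26.1,4]
B = cube([5.9, 1.3, 1.1]) → bbox [0,0,0] .. [5.9,1.3,1.1]
lo = A.lo+B.lo = [-9.1+0, 8.5+0, -7.3+0] = [-9.100,8.500,-7.300]
hi = A.hi+B.hi = [8.9+5.9, 26.1+1.3, 4+1.1] = [14.800,27.400,5.100]
diag = √(23.9²+18.9²+12.4²) = √1082.18 = 32.897

min=[-9.100,8.500,-7.300] max=[14.800,27.400,5.100] diag=32.897


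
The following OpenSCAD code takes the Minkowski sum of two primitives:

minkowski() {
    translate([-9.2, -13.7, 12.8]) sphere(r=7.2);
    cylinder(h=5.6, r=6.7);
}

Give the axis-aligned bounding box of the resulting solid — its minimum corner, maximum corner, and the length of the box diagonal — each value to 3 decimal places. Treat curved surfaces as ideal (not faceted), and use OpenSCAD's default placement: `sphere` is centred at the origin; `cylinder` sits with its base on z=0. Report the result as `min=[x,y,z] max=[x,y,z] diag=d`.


A = translate([-9.2, -13.7, 12.8]) sphere(r=7.2) → bbox [-16.4,-20.9,5.6] .. [-2,-6.5,20]
B = cylinder(h=5.6, r=6.7) → bbox [-6.7,-6.7,0] .. [6.7,6.7,5.6]
lo = A.lo+B.lo = [-16.4-6.7, -20.9-6.7, 5.6+0] = [-23.100,-27.600,5.600]
hi = A.hi+B.hi = [-2+6.7, -6.5+6.7, 20+5.6] = [4.700,0.200,25.600]
diag = √(27.8²+27.8²+20²) = √1945.68 = 44.110

min=[-23.100,-27.600,5.600] max=[4.700,0.200,25.600] diag=44.110


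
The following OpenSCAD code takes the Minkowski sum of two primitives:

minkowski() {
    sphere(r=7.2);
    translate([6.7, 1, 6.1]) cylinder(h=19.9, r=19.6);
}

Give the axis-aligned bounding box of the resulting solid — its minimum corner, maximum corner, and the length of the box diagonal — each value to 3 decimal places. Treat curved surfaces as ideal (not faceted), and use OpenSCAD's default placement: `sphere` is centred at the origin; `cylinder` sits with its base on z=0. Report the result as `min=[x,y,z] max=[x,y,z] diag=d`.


A = translate([6.7, 1, 6.1]) cylinder(h=19.9, r=19.6) → bbox [-12.9,-18.6,6.1] .. [26.3,20.6,26]
B = sphere(r=7.2) → bbox [-7.2,-7.2,-7.2] .. [7.2,7.2,7.2]
lo = A.lo+B.lo = [-12.9-7.2, -18.6-7.2, 6.1-7.2] = [-20.100,-25.800,-1.100]
hi = A.hi+B.hi = [26.3+7.2, 20.6+7.2, 26+7.2] = [33.500,27.800,33.200]
diag = √(53.6²+53.6²+34.3²) = √6922.41 = 83.201

min=[-20.100,-25.800,-1.100] max=[33.500,27.800,33.200] diag=83.201


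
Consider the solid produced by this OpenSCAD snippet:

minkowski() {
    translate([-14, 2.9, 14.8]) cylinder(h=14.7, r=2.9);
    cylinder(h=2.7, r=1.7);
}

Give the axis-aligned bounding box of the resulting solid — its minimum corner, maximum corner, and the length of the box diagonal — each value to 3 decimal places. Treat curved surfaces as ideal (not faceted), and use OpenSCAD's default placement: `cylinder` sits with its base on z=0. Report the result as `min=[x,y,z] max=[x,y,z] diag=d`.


A = translate([-14, 2.9, 14.8]) cylinder(h=14.7, r=2.9) → bbox [-16.9,0,14.8] .. [-11.1,5.8,29.5]
B = cylinder(h=2.7, r=1.7) → bbox [-1.7,-1.7,0] .. [1.7,1.7,2.7]
lo = A.lo+B.lo = [-16.9-1.7, 0-1.7, 14.8+0] = [-18.600,-1.700,14.800]
hi = A.hi+B.hi = [-11.1+1.7, 5.8+1.7, 29.5+2.7] = [-9.400,7.500,32.200]
diag = √(9.2²+9.2²+17.4²) = √472.04 = 21.726

min=[-18.600,-1.700,14.800] max=[-9.400,7.500,32.200] diag=21.726


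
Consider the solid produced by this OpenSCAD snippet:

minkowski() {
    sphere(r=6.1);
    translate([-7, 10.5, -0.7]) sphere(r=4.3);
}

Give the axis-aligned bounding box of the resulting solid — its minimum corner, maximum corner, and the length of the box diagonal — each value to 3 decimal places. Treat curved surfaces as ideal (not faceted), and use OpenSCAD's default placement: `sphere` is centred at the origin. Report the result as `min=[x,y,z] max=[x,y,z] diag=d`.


min=[-17.400,0.100,-11.100] max=[3.400,20.900,9.700] diag=36.027

A = translate([-7, 10.5, -0.7]) sphere(r=4.3) → bbox [-11.3,6.2,-5] .. [-2.7,14.8,3.6]
B = sphere(r=6.1) → bbox [-6.1,-6.1,-6.1] .. [6.1,6.1,6.1]
lo = A.lo+B.lo = [-11.3-6.1, 6.2-6.1, -5-6.1] = [-17.400,0.100,-11.100]
hi = A.hi+B.hi = [-2.7+6.1, 14.8+6.1, 3.6+6.1] = [3.400,20.900,9.700]
diag = √(20.8²+20.8²+20.8²) = √1297.92 = 36.027


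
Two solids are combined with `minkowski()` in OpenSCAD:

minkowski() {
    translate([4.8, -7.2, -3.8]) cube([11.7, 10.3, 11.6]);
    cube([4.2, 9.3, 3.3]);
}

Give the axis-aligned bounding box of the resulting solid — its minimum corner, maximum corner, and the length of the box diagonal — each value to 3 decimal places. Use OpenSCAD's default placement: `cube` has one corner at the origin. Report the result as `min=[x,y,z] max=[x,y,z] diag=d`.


A = translate([4.8, -7.2, -3.8]) cube([11.7, 10.3, 11.6]) → bbox [4.8,-7.2,-3.8] .. [16.5,3.1,7.8]
B = cube([4.2, 9.3, 3.3]) → bbox [0,0,0] .. [4.2,9.3,3.3]
lo = A.lo+B.lo = [4.8+0, -7.2+0, -3.8+0] = [4.800,-7.200,-3.800]
hi = A.hi+B.hi = [16.5+4.2, 3.1+9.3, 7.8+3.3] = [20.700,12.400,11.100]
diag = √(15.9²+19.6²+14.9²) = √858.98 = 29.308

min=[4.800,-7.200,-3.800] max=[20.700,12.400,11.100] diag=29.308


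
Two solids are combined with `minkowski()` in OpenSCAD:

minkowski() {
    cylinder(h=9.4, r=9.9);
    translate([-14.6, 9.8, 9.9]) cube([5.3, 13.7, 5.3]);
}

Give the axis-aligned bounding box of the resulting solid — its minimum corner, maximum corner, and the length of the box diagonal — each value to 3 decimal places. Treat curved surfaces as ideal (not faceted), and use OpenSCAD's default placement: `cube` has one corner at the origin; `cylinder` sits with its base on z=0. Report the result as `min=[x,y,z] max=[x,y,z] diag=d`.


min=[-24.500,-0.100,9.900] max=[0.600,33.400,24.600] diag=44.366

A = translate([-14.6, 9.8, 9.9]) cube([5.3, 13.7, 5.3]) → bbox [-14.6,9.8,9.9] .. [-9.3,23.5,15.2]
B = cylinder(h=9.4, r=9.9) → bbox [-9.9,-9.9,0] .. [9.9,9.9,9.4]
lo = A.lo+B.lo = [-14.6-9.9, 9.8-9.9, 9.9+0] = [-24.500,-0.100,9.900]
hi = A.hi+B.hi = [-9.3+9.9, 23.5+9.9, 15.2+9.4] = [0.600,33.400,24.600]
diag = √(25.1²+33.5²+14.7²) = √1968.35 = 44.366


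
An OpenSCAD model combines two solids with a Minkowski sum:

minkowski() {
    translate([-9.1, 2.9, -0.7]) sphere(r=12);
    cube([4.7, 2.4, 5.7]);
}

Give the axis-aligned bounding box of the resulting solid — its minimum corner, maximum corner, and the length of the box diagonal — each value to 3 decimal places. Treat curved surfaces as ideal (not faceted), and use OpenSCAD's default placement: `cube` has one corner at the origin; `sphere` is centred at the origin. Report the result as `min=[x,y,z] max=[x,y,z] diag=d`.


min=[-21.100,-9.100,-12.700] max=[7.600,17.300,17.000] diag=49.018

A = translate([-9.1, 2.9, -0.7]) sphere(r=12) → bbox [-21.1,-9.1,-12.7] .. [2.9,14.9,11.3]
B = cube([4.7, 2.4, 5.7]) → bbox [0,0,0] .. [4.7,2.4,5.7]
lo = A.lo+B.lo = [-21.1+0, -9.1+0, -12.7+0] = [-21.100,-9.100,-12.700]
hi = A.hi+B.hi = [2.9+4.7, 14.9+2.4, 11.3+5.7] = [7.600,17.300,17.000]
diag = √(28.7²+26.4²+29.7²) = √2402.74 = 49.018


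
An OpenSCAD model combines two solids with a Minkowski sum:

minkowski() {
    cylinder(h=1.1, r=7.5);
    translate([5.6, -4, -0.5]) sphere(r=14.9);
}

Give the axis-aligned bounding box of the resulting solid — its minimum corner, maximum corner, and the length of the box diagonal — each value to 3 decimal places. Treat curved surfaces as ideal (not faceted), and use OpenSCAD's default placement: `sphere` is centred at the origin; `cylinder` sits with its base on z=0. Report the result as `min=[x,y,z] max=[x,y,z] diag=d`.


A = translate([5.6, -4, -0.5]) sphere(r=14.9) → bbox [-9.3,-18.9,-15.4] .. [20.5,10.9,14.4]
B = cylinder(h=1.1, r=7.5) → bbox [-7.5,-7.5,0] .. [7.5,7.5,1.1]
lo = A.lo+B.lo = [-9.3-7.5, -18.9-7.5, -15.4+0] = [-16.800,-26.400,-15.400]
hi = A.hi+B.hi = [20.5+7.5, 10.9+7.5, 14.4+1.1] = [28.000,18.400,15.500]
diag = √(44.8²+44.8²+30.9²) = √4968.89 = 70.490

min=[-16.800,-26.400,-15.400] max=[28.000,18.400,15.500] diag=70.490


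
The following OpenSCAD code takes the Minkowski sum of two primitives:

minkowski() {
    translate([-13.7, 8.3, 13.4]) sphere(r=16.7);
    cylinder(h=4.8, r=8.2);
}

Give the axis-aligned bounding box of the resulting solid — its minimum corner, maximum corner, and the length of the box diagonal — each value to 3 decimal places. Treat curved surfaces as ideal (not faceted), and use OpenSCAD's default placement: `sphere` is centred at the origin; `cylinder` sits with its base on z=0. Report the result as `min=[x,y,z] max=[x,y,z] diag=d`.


A = translate([-13.7, 8.3, 13.4]) sphere(r=16.7) → bbox [-30.4,-8.4,-3.3] .. [3,25,30.1]
B = cylinder(h=4.8, r=8.2) → bbox [-8.2,-8.2,0] .. [8.2,8.2,4.8]
lo = A.lo+B.lo = [-30.4-8.2, -8.4-8.2, -3.3+0] = [-38.600,-16.600,-3.300]
hi = A.hi+B.hi = [3+8.2, 25+8.2, 30.1+4.8] = [11.200,33.200,34.900]
diag = √(49.8²+49.8²+38.2²) = √6419.32 = 80.121

min=[-38.600,-16.600,-3.300] max=[11.200,33.200,34.900] diag=80.121


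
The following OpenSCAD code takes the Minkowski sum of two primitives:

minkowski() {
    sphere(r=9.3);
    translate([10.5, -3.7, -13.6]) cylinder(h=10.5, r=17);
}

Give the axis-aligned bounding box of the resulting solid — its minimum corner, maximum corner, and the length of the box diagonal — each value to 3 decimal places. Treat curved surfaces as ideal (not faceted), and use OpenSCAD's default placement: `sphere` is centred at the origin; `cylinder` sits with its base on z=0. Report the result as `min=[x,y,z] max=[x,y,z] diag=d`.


min=[-15.800,-30.000,-22.900] max=[36.800,22.600,6.200] diag=79.877

A = translate([10.5, -3.7, -13.6]) cylinder(h=10.5, r=17) → bbox [-6.5,-20.7,-13.6] .. [27.5,13.3,-3.1]
B = sphere(r=9.3) → bbox [-9.3,-9.3,-9.3] .. [9.3,9.3,9.3]
lo = A.lo+B.lo = [-6.5-9.3, -20.7-9.3, -13.6-9.3] = [-15.800,-30.000,-22.900]
hi = A.hi+B.hi = [27.5+9.3, 13.3+9.3, -3.1+9.3] = [36.800,22.600,6.200]
diag = √(52.6²+52.6²+29.1²) = √6380.33 = 79.877


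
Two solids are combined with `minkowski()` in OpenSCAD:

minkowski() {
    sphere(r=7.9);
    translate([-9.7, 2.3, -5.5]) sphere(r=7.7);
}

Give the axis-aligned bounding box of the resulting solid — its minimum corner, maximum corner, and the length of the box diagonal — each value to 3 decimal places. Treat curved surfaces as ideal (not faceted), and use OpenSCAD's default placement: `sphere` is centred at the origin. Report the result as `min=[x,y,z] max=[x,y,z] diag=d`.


A = translate([-9.7, 2.3, -5.5]) sphere(r=7.7) → bbox [-17.4,-5.4,-13.2] .. [-2,10,2.2]
B = sphere(r=7.9) → bbox [-7.9,-7.9,-7.9] .. [7.9,7.9,7.9]
lo = A.lo+B.lo = [-17.4-7.9, -5.4-7.9, -13.2-7.9] = [-25.300,-13.300,-21.100]
hi = A.hi+B.hi = [-2+7.9, 10+7.9, 2.2+7.9] = [5.900,17.900,10.100]
diag = √(31.2²+31.2²+31.2²) = √2920.32 = 54.040

min=[-25.300,-13.300,-21.100] max=[5.900,17.900,10.100] diag=54.040


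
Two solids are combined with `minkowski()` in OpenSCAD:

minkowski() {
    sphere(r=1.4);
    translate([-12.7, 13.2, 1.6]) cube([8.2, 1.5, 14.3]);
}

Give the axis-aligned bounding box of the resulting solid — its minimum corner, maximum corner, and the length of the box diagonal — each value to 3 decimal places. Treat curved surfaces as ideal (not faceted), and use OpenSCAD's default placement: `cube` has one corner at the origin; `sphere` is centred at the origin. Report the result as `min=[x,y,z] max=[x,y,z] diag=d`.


min=[-14.100,11.800,0.200] max=[-3.100,16.100,17.300] diag=20.782

A = translate([-12.7, 13.2, 1.6]) cube([8.2, 1.5, 14.3]) → bbox [-12.7,13.2,1.6] .. [-4.5,14.7,15.9]
B = sphere(r=1.4) → bbox [-1.4,-1.4,-1.4] .. [1.4,1.4,1.4]
lo = A.lo+B.lo = [-12.7-1.4, 13.2-1.4, 1.6-1.4] = [-14.100,11.800,0.200]
hi = A.hi+B.hi = [-4.5+1.4, 14.7+1.4, 15.9+1.4] = [-3.100,16.100,17.300]
diag = √(11²+4.3²+17.1²) = √431.9 = 20.782


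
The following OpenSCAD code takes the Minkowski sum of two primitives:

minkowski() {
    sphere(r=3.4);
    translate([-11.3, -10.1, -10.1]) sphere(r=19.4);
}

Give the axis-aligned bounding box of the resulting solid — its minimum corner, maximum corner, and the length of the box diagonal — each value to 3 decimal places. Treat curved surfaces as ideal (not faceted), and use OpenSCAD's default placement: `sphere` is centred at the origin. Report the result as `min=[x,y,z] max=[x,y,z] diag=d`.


min=[-34.100,-32.900,-32.900] max=[11.500,12.700,12.700] diag=78.982

A = translate([-11.3, -10.1, -10.1]) sphere(r=19.4) → bbox [-30.7,-29.5,-29.5] .. [8.1,9.3,9.3]
B = sphere(r=3.4) → bbox [-3.4,-3.4,-3.4] .. [3.4,3.4,3.4]
lo = A.lo+B.lo = [-30.7-3.4, -29.5-3.4, -29.5-3.4] = [-34.100,-32.900,-32.900]
hi = A.hi+B.hi = [8.1+3.4, 9.3+3.4, 9.3+3.4] = [11.500,12.700,12.700]
diag = √(45.6²+45.6²+45.6²) = √6238.08 = 78.982


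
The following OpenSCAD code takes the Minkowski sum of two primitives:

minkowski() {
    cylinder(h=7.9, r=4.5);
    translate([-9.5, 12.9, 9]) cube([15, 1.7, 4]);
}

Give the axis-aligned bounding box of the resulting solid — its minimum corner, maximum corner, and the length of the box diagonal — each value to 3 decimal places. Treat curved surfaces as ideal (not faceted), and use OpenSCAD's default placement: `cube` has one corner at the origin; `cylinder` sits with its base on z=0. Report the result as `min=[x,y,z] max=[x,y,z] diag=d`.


A = translate([-9.5, 12.9, 9]) cube([15, 1.7, 4]) → bbox [-9.5,12.9,9] .. [5.5,14.6,13]
B = cylinder(h=7.9, r=4.5) → bbox [-4.5,-4.5,0] .. [4.5,4.5,7.9]
lo = A.lo+B.lo = [-9.5-4.5, 12.9-4.5, 9+0] = [-14.000,8.400,9.000]
hi = A.hi+B.hi = [5.5+4.5, 14.6+4.5, 13+7.9] = [10.000,19.100,20.900]
diag = √(24²+10.7²+11.9²) = √832.1 = 28.846

min=[-14.000,8.400,9.000] max=[10.000,19.100,20.900] diag=28.846


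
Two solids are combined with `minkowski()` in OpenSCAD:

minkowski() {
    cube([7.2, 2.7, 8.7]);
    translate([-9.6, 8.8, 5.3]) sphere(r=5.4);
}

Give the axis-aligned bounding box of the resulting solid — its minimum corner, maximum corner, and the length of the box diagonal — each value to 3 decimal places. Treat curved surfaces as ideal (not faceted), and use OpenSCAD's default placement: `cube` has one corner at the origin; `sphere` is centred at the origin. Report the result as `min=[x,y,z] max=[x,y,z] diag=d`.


min=[-15.000,3.400,-0.100] max=[3.000,16.900,19.400] diag=29.774

A = translate([-9.6, 8.8, 5.3]) sphere(r=5.4) → bbox [-15,3.4,-0.1] .. [-4.2,14.2,10.7]
B = cube([7.2, 2.7, 8.7]) → bbox [0,0,0] .. [7.2,2.7,8.7]
lo = A.lo+B.lo = [-15+0, 3.4+0, -0.1+0] = [-15.000,3.400,-0.100]
hi = A.hi+B.hi = [-4.2+7.2, 14.2+2.7, 10.7+8.7] = [3.000,16.900,19.400]
diag = √(18²+13.5²+19.5²) = √886.5 = 29.774


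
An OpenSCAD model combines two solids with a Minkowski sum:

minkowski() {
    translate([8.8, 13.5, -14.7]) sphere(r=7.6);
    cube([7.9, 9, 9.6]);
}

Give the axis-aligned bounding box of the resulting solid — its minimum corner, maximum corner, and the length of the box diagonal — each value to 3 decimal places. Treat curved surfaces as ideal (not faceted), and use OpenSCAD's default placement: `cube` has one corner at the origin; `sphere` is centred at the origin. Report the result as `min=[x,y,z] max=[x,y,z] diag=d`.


A = translate([8.8, 13.5, -14.7]) sphere(r=7.6) → bbox [1.2,5.9,-22.3] .. [16.4,21.1,-7.1]
B = cube([7.9, 9, 9.6]) → bbox [0,0,0] .. [7.9,9,9.6]
lo = A.lo+B.lo = [1.2+0, 5.9+0, -22.3+0] = [1.200,5.900,-22.300]
hi = A.hi+B.hi = [16.4+7.9, 21.1+9, -7.1+9.6] = [24.300,30.100,2.500]
diag = √(23.1²+24.2²+24.8²) = √1734.29 = 41.645

min=[1.200,5.900,-22.300] max=[24.300,30.100,2.500] diag=41.645
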